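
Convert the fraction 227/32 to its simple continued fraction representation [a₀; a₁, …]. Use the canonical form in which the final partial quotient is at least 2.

227 ÷ 32 → quotient 7, remainder 3
32 ÷ 3 → quotient 10, remainder 2
3 ÷ 2 → quotient 1, remainder 1
2 ÷ 1 → quotient 2, remainder 0

[7; 10, 1, 2]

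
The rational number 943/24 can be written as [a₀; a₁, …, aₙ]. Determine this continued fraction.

[39; 3, 2, 3]

943 = 39·24 + 7, so a_0 = 39
24 = 3·7 + 3, so a_1 = 3
7 = 2·3 + 1, so a_2 = 2
3 = 3·1 + 0, so a_3 = 3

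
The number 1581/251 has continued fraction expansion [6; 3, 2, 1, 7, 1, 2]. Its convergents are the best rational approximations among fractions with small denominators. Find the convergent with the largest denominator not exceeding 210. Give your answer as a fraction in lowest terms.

548/87

List convergents until the denominator exceeds the bound:
a_0 = 6: 6/1  (≤ bound)
a_1 = 3: 19/3  (≤ bound)
a_2 = 2: 44/7  (≤ bound)
a_3 = 1: 63/10  (≤ bound)
a_4 = 7: 485/77  (≤ bound)
a_5 = 1: 548/87  (≤ bound)
a_6 = 2: 1581/251  (> 210, stop)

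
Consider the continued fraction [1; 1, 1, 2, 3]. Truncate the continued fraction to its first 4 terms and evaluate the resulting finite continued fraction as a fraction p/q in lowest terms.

8/5

Use the convergent recurrence hₖ = aₖ·hₖ₋₁ + hₖ₋₂ (and likewise for the denominators kₖ):
a_0 = 1: 1/1
a_1 = 1: 2/1
a_2 = 1: 3/2
a_3 = 2: 8/5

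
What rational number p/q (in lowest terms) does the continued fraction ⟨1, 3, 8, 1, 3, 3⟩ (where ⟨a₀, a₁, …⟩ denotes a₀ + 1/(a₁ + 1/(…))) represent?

469/355

a_0 = 1: 1/1
a_1 = 3: 4/3
a_2 = 8: 33/25
a_3 = 1: 37/28
a_4 = 3: 144/109
a_5 = 3: 469/355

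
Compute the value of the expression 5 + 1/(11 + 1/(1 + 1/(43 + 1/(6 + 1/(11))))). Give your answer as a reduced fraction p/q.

180164/35441

Starting at the tail and folding back:
Start with 11.
6 + 1/(11/1) = 6 + 1/11 = 67/11
43 + 1/(67/11) = 43 + 11/67 = 2892/67
1 + 1/(2892/67) = 1 + 67/2892 = 2959/2892
11 + 1/(2959/2892) = 11 + 2892/2959 = 35441/2959
5 + 1/(35441/2959) = 5 + 2959/35441 = 180164/35441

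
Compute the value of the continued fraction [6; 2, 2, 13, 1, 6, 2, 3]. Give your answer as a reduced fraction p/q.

Starting at the tail and folding back:
Start with 3.
2 + 1/(3/1) = 2 + 1/3 = 7/3
6 + 1/(7/3) = 6 + 3/7 = 45/7
1 + 1/(45/7) = 1 + 7/45 = 52/45
13 + 1/(52/45) = 13 + 45/52 = 721/52
2 + 1/(721/52) = 2 + 52/721 = 1494/721
2 + 1/(1494/721) = 2 + 721/1494 = 3709/1494
6 + 1/(3709/1494) = 6 + 1494/3709 = 23748/3709

23748/3709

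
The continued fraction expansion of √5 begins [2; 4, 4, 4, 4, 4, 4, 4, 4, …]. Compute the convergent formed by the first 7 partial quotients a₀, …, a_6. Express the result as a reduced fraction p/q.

Work from the innermost term outward:
Start with 4.
4 + 1/(4/1) = 4 + 1/4 = 17/4
4 + 1/(17/4) = 4 + 4/17 = 72/17
4 + 1/(72/17) = 4 + 17/72 = 305/72
4 + 1/(305/72) = 4 + 72/305 = 1292/305
4 + 1/(1292/305) = 4 + 305/1292 = 5473/1292
2 + 1/(5473/1292) = 2 + 1292/5473 = 12238/5473

12238/5473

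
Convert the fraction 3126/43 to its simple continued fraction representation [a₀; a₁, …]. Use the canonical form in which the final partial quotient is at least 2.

[72; 1, 2, 3, 4]

3126 ÷ 43 → quotient 72, remainder 30
43 ÷ 30 → quotient 1, remainder 13
30 ÷ 13 → quotient 2, remainder 4
13 ÷ 4 → quotient 3, remainder 1
4 ÷ 1 → quotient 4, remainder 0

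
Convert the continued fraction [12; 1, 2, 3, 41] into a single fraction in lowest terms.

Start with 41.
3 + 1/(41/1) = 3 + 1/41 = 124/41
2 + 1/(124/41) = 2 + 41/124 = 289/124
1 + 1/(289/124) = 1 + 124/289 = 413/289
12 + 1/(413/289) = 12 + 289/413 = 5245/413

5245/413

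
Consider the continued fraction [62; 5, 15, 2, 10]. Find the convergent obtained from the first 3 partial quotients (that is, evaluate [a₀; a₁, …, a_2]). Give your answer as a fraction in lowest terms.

Start with 15.
5 + 1/(15/1) = 5 + 1/15 = 76/15
62 + 1/(76/15) = 62 + 15/76 = 4727/76

4727/76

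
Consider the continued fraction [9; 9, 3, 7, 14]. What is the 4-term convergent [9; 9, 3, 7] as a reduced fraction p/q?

Compute successive convergents:
a_0 = 9: 9/1
a_1 = 9: 82/9
a_2 = 3: 255/28
a_3 = 7: 1867/205

1867/205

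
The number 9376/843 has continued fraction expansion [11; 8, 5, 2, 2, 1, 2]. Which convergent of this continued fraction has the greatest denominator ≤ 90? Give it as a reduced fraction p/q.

a_0 = 11: 11/1  (≤ bound)
a_1 = 8: 89/8  (≤ bound)
a_2 = 5: 456/41  (≤ bound)
a_3 = 2: 1001/90  (≤ bound)
a_4 = 2: 2458/221  (> 90, stop)

1001/90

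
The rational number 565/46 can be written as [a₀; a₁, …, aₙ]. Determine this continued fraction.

[12; 3, 1, 1, 6]

565 ÷ 46 → quotient 12, remainder 13
46 ÷ 13 → quotient 3, remainder 7
13 ÷ 7 → quotient 1, remainder 6
7 ÷ 6 → quotient 1, remainder 1
6 ÷ 1 → quotient 6, remainder 0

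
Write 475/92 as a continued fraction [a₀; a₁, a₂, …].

[5; 6, 7, 2]

⌊475/92⌋ = 5, remainder 15
⌊92/15⌋ = 6, remainder 2
⌊15/2⌋ = 7, remainder 1
⌊2/1⌋ = 2, remainder 0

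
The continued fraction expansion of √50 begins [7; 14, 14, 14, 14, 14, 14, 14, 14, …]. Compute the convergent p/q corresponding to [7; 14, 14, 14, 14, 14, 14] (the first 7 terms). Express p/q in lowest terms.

Starting at the tail and folding back:
Start with 14.
14 + 1/(14/1) = 14 + 1/14 = 197/14
14 + 1/(197/14) = 14 + 14/197 = 2772/197
14 + 1/(2772/197) = 14 + 197/2772 = 39005/2772
14 + 1/(39005/2772) = 14 + 2772/39005 = 548842/39005
14 + 1/(548842/39005) = 14 + 39005/548842 = 7722793/548842
7 + 1/(7722793/548842) = 7 + 548842/7722793 = 54608393/7722793

54608393/7722793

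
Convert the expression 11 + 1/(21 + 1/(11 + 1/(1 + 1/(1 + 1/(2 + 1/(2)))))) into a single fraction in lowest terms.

32380/2931

Use the convergent recurrence hₖ = aₖ·hₖ₋₁ + hₖ₋₂ (and likewise for the denominators kₖ):
a_0 = 11: 11/1
a_1 = 21: 232/21
a_2 = 11: 2563/232
a_3 = 1: 2795/253
a_4 = 1: 5358/485
a_5 = 2: 13511/1223
a_6 = 2: 32380/2931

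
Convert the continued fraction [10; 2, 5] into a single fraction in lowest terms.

Use the convergent recurrence hₖ = aₖ·hₖ₋₁ + hₖ₋₂ (and likewise for the denominators kₖ):
a_0 = 10: 10/1
a_1 = 2: 21/2
a_2 = 5: 115/11

115/11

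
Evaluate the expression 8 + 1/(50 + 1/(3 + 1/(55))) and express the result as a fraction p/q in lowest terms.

67006/8355

a_0 = 8: 8/1
a_1 = 50: 401/50
a_2 = 3: 1211/151
a_3 = 55: 67006/8355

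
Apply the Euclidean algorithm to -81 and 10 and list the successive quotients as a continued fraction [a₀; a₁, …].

-81 ÷ 10 → quotient -9, remainder 9
10 ÷ 9 → quotient 1, remainder 1
9 ÷ 1 → quotient 9, remainder 0

[-9; 1, 9]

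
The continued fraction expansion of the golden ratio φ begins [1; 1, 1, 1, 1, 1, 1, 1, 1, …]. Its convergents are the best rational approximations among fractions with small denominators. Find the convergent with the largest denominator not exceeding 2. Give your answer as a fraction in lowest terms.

a_0 = 1: 1/1  (≤ bound)
a_1 = 1: 2/1  (≤ bound)
a_2 = 1: 3/2  (≤ bound)
a_3 = 1: 5/3  (> 2, stop)

3/2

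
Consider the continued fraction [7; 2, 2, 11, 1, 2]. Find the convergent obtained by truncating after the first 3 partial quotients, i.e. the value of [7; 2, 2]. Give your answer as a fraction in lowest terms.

a_0 = 7: 7/1
a_1 = 2: 15/2
a_2 = 2: 37/5

37/5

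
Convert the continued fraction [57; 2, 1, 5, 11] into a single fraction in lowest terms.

10897/190

Use the convergent recurrence hₖ = aₖ·hₖ₋₁ + hₖ₋₂ (and likewise for the denominators kₖ):
a_0 = 57: 57/1
a_1 = 2: 115/2
a_2 = 1: 172/3
a_3 = 5: 975/17
a_4 = 11: 10897/190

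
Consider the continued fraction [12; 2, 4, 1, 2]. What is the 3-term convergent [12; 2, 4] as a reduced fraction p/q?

112/9

Use the convergent recurrence hₖ = aₖ·hₖ₋₁ + hₖ₋₂ (and likewise for the denominators kₖ):
a_0 = 12: 12/1
a_1 = 2: 25/2
a_2 = 4: 112/9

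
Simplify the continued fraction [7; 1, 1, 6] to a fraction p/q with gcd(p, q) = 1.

98/13

Build up convergents one term at a time:
a_0 = 7: 7/1
a_1 = 1: 8/1
a_2 = 1: 15/2
a_3 = 6: 98/13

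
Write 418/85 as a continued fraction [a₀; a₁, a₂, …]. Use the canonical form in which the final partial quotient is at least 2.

[4; 1, 11, 7]

418 ÷ 85 → quotient 4, remainder 78
85 ÷ 78 → quotient 1, remainder 7
78 ÷ 7 → quotient 11, remainder 1
7 ÷ 1 → quotient 7, remainder 0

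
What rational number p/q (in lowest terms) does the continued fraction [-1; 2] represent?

Compute successive convergents:
a_0 = -1: -1/1
a_1 = 2: -1/2

-1/2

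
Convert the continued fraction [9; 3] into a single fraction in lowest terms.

28/3

a_0 = 9: 9/1
a_1 = 3: 28/3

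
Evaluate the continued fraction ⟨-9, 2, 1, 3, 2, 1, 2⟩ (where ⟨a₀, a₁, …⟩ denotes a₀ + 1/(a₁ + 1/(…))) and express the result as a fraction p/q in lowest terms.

-838/97

Start with 2.
1 + 1/(2/1) = 1 + 1/2 = 3/2
2 + 1/(3/2) = 2 + 2/3 = 8/3
3 + 1/(8/3) = 3 + 3/8 = 27/8
1 + 1/(27/8) = 1 + 8/27 = 35/27
2 + 1/(35/27) = 2 + 27/35 = 97/35
-9 + 1/(97/35) = -9 + 35/97 = -838/97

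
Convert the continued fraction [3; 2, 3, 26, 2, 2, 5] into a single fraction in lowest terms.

17301/5045

a_0 = 3: 3/1
a_1 = 2: 7/2
a_2 = 3: 24/7
a_3 = 26: 631/184
a_4 = 2: 1286/375
a_5 = 2: 3203/934
a_6 = 5: 17301/5045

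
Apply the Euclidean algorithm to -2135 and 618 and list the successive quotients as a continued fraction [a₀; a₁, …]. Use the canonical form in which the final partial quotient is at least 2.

[-4; 1, 1, 5, 56]

-2135 = -4·618 + 337, so a_0 = -4
618 = 1·337 + 281, so a_1 = 1
337 = 1·281 + 56, so a_2 = 1
281 = 5·56 + 1, so a_3 = 5
56 = 56·1 + 0, so a_4 = 56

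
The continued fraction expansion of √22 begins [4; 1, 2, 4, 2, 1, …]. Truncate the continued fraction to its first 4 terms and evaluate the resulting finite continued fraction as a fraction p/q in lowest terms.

a_0 = 4: 4/1
a_1 = 1: 5/1
a_2 = 2: 14/3
a_3 = 4: 61/13

61/13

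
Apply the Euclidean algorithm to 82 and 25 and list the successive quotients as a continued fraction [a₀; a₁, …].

[3; 3, 1, 1, 3]

Repeatedly divide and take the remainder:
82 = 3·25 + 7, so a_0 = 3
25 = 3·7 + 4, so a_1 = 3
7 = 1·4 + 3, so a_2 = 1
4 = 1·3 + 1, so a_3 = 1
3 = 3·1 + 0, so a_4 = 3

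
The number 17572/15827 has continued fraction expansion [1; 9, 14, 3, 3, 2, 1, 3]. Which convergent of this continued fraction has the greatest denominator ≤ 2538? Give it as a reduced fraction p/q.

1440/1297

List convergents until the denominator exceeds the bound:
a_0 = 1: 1/1  (≤ bound)
a_1 = 9: 10/9  (≤ bound)
a_2 = 14: 141/127  (≤ bound)
a_3 = 3: 433/390  (≤ bound)
a_4 = 3: 1440/1297  (≤ bound)
a_5 = 2: 3313/2984  (> 2538, stop)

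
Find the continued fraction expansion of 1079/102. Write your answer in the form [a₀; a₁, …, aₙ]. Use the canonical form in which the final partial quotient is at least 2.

1079 ÷ 102 → quotient 10, remainder 59
102 ÷ 59 → quotient 1, remainder 43
59 ÷ 43 → quotient 1, remainder 16
43 ÷ 16 → quotient 2, remainder 11
16 ÷ 11 → quotient 1, remainder 5
11 ÷ 5 → quotient 2, remainder 1
5 ÷ 1 → quotient 5, remainder 0

[10; 1, 1, 2, 1, 2, 5]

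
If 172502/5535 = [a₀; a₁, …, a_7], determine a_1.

Apply division with remainder until the remainder is 0:
172502 ÷ 5535 → quotient 31, remainder 917
5535 ÷ 917 → quotient 6, remainder 33

6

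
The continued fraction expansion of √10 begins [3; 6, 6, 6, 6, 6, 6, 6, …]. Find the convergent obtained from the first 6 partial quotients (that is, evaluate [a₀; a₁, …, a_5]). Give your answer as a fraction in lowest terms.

Work from the innermost term outward:
Start with 6.
6 + 1/(6/1) = 6 + 1/6 = 37/6
6 + 1/(37/6) = 6 + 6/37 = 228/37
6 + 1/(228/37) = 6 + 37/228 = 1405/228
6 + 1/(1405/228) = 6 + 228/1405 = 8658/1405
3 + 1/(8658/1405) = 3 + 1405/8658 = 27379/8658

27379/8658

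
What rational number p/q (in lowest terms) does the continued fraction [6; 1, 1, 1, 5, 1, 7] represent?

a_0 = 6: 6/1
a_1 = 1: 7/1
a_2 = 1: 13/2
a_3 = 1: 20/3
a_4 = 5: 113/17
a_5 = 1: 133/20
a_6 = 7: 1044/157

1044/157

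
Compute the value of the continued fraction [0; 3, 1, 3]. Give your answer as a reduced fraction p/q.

Starting at the tail and folding back:
Start with 3.
1 + 1/(3/1) = 1 + 1/3 = 4/3
3 + 1/(4/3) = 3 + 3/4 = 15/4
0 + 1/(15/4) = 0 + 4/15 = 4/15

4/15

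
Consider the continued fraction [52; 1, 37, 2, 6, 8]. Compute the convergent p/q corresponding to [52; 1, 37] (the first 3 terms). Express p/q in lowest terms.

2013/38

Start with 37.
1 + 1/(37/1) = 1 + 1/37 = 38/37
52 + 1/(38/37) = 52 + 37/38 = 2013/38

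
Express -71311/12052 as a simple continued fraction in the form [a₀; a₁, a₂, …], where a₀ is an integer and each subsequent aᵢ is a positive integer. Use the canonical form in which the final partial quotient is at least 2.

[-6; 12, 25, 40]

Run the Euclidean algorithm, recording each quotient:
⌊-71311/12052⌋ = -6, remainder 1001
⌊12052/1001⌋ = 12, remainder 40
⌊1001/40⌋ = 25, remainder 1
⌊40/1⌋ = 40, remainder 0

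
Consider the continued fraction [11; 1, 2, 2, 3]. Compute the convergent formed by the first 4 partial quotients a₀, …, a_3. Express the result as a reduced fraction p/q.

Collapse the nested fraction from the inside out:
Start with 2.
2 + 1/(2/1) = 2 + 1/2 = 5/2
1 + 1/(5/2) = 1 + 2/5 = 7/5
11 + 1/(7/5) = 11 + 5/7 = 82/7

82/7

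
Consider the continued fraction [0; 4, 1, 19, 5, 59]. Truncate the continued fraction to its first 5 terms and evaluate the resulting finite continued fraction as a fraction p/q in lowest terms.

Start with 5.
19 + 1/(5/1) = 19 + 1/5 = 96/5
1 + 1/(96/5) = 1 + 5/96 = 101/96
4 + 1/(101/96) = 4 + 96/101 = 500/101
0 + 1/(500/101) = 0 + 101/500 = 101/500

101/500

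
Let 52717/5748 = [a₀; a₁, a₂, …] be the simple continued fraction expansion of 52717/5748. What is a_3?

Apply division with remainder until the remainder is 0:
52717 = 9·5748 + 985, so a_0 = 9
5748 = 5·985 + 823, so a_1 = 5
985 = 1·823 + 162, so a_2 = 1
823 = 5·162 + 13, so a_3 = 5

5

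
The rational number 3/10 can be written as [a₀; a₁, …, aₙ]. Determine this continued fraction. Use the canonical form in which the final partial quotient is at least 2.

[0; 3, 3]

Apply division with remainder until the remainder is 0:
3 ÷ 10 → quotient 0, remainder 3
10 ÷ 3 → quotient 3, remainder 1
3 ÷ 1 → quotient 3, remainder 0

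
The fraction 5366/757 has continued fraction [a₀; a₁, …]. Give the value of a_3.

2

5366 ÷ 757 → quotient 7, remainder 67
757 ÷ 67 → quotient 11, remainder 20
67 ÷ 20 → quotient 3, remainder 7
20 ÷ 7 → quotient 2, remainder 6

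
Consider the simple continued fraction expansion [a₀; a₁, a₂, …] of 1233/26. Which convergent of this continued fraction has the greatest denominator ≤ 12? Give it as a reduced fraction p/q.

332/7

List convergents until the denominator exceeds the bound:
a_0 = 47: 47/1  (≤ bound)
a_1 = 2: 95/2  (≤ bound)
a_2 = 2: 237/5  (≤ bound)
a_3 = 1: 332/7  (≤ bound)
a_4 = 3: 1233/26  (> 12, stop)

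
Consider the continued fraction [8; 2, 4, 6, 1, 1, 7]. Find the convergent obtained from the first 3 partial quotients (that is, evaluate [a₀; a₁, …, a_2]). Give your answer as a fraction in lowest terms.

Work from the innermost term outward:
Start with 4.
2 + 1/(4/1) = 2 + 1/4 = 9/4
8 + 1/(9/4) = 8 + 4/9 = 76/9

76/9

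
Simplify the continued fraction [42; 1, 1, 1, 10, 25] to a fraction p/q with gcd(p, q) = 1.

Start with 25.
10 + 1/(25/1) = 10 + 1/25 = 251/25
1 + 1/(251/25) = 1 + 25/251 = 276/251
1 + 1/(276/251) = 1 + 251/276 = 527/276
1 + 1/(527/276) = 1 + 276/527 = 803/527
42 + 1/(803/527) = 42 + 527/803 = 34253/803

34253/803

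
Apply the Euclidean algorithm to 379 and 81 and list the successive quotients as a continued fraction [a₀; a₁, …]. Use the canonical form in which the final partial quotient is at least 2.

⌊379/81⌋ = 4, remainder 55
⌊81/55⌋ = 1, remainder 26
⌊55/26⌋ = 2, remainder 3
⌊26/3⌋ = 8, remainder 2
⌊3/2⌋ = 1, remainder 1
⌊2/1⌋ = 2, remainder 0

[4; 1, 2, 8, 1, 2]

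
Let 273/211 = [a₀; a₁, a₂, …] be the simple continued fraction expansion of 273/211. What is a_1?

Repeatedly divide and take the remainder:
273 = 1·211 + 62, so a_0 = 1
211 = 3·62 + 25, so a_1 = 3

3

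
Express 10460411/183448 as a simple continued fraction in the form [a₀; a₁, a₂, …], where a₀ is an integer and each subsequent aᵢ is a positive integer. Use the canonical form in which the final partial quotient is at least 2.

Apply division with remainder until the remainder is 0:
10460411 = 57·183448 + 3875, so a_0 = 57
183448 = 47·3875 + 1323, so a_1 = 47
3875 = 2·1323 + 1229, so a_2 = 2
1323 = 1·1229 + 94, so a_3 = 1
1229 = 13·94 + 7, so a_4 = 13
94 = 13·7 + 3, so a_5 = 13
7 = 2·3 + 1, so a_6 = 2
3 = 3·1 + 0, so a_7 = 3

[57; 47, 2, 1, 13, 13, 2, 3]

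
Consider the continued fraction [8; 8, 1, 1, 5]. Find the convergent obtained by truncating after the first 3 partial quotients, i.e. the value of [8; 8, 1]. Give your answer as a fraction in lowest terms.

Start with 1.
8 + 1/(1/1) = 8 + 1/1 = 9/1
8 + 1/(9/1) = 8 + 1/9 = 73/9

73/9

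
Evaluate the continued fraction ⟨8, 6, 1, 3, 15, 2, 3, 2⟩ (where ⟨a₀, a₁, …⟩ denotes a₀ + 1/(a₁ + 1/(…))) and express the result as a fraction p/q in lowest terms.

Build up convergents one term at a time:
a_0 = 8: 8/1
a_1 = 6: 49/6
a_2 = 1: 57/7
a_3 = 3: 220/27
a_4 = 15: 3357/412
a_5 = 2: 6934/851
a_6 = 3: 24159/2965
a_7 = 2: 55252/6781

55252/6781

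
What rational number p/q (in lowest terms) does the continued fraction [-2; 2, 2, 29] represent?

a_0 = -2: -2/1
a_1 = 2: -3/2
a_2 = 2: -8/5
a_3 = 29: -235/147

-235/147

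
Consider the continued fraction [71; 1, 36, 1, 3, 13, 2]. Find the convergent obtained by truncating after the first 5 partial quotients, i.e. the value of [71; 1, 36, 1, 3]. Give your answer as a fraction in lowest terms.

Collapse the nested fraction from the inside out:
Start with 3.
1 + 1/(3/1) = 1 + 1/3 = 4/3
36 + 1/(4/3) = 36 + 3/4 = 147/4
1 + 1/(147/4) = 1 + 4/147 = 151/147
71 + 1/(151/147) = 71 + 147/151 = 10868/151

10868/151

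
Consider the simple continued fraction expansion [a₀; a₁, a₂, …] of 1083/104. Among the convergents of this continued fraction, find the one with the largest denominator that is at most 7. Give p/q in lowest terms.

List convergents until the denominator exceeds the bound:
a_0 = 10: 10/1  (≤ bound)
a_1 = 2: 21/2  (≤ bound)
a_2 = 2: 52/5  (≤ bound)
a_3 = 2: 125/12  (> 7, stop)

52/5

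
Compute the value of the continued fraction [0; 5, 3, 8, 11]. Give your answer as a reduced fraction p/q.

278/1479

Compute successive convergents:
a_0 = 0: 0/1
a_1 = 5: 1/5
a_2 = 3: 3/16
a_3 = 8: 25/133
a_4 = 11: 278/1479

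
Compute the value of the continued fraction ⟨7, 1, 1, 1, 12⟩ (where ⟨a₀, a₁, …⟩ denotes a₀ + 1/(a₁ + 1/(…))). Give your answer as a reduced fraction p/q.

291/38

Starting at the tail and folding back:
Start with 12.
1 + 1/(12/1) = 1 + 1/12 = 13/12
1 + 1/(13/12) = 1 + 12/13 = 25/13
1 + 1/(25/13) = 1 + 13/25 = 38/25
7 + 1/(38/25) = 7 + 25/38 = 291/38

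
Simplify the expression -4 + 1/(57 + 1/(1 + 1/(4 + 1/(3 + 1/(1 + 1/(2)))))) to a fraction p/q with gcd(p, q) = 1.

-13354/3353

a_0 = -4: -4/1
a_1 = 57: -227/57
a_2 = 1: -231/58
a_3 = 4: -1151/289
a_4 = 3: -3684/925
a_5 = 1: -4835/1214
a_6 = 2: -13354/3353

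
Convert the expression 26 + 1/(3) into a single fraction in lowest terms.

Start with 3.
26 + 1/(3/1) = 26 + 1/3 = 79/3

79/3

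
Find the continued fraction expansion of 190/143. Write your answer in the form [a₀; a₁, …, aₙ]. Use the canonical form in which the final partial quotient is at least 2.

[1; 3, 23, 2]

Apply division with remainder until the remainder is 0:
⌊190/143⌋ = 1, remainder 47
⌊143/47⌋ = 3, remainder 2
⌊47/2⌋ = 23, remainder 1
⌊2/1⌋ = 2, remainder 0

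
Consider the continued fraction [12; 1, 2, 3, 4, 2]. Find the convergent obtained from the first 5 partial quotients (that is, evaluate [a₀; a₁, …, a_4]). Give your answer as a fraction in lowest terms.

546/43

Start with 4.
3 + 1/(4/1) = 3 + 1/4 = 13/4
2 + 1/(13/4) = 2 + 4/13 = 30/13
1 + 1/(30/13) = 1 + 13/30 = 43/30
12 + 1/(43/30) = 12 + 30/43 = 546/43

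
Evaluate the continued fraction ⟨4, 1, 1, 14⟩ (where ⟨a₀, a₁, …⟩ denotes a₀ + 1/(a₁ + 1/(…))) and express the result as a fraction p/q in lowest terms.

Build up convergents one term at a time:
a_0 = 4: 4/1
a_1 = 1: 5/1
a_2 = 1: 9/2
a_3 = 14: 131/29

131/29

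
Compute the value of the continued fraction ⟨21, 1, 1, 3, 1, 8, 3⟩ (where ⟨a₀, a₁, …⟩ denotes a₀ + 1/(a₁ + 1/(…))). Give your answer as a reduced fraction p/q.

5303/246

a_0 = 21: 21/1
a_1 = 1: 22/1
a_2 = 1: 43/2
a_3 = 3: 151/7
a_4 = 1: 194/9
a_5 = 8: 1703/79
a_6 = 3: 5303/246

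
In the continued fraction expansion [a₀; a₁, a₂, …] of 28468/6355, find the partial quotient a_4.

3

⌊28468/6355⌋ = 4, remainder 3048
⌊6355/3048⌋ = 2, remainder 259
⌊3048/259⌋ = 11, remainder 199
⌊259/199⌋ = 1, remainder 60
⌊199/60⌋ = 3, remainder 19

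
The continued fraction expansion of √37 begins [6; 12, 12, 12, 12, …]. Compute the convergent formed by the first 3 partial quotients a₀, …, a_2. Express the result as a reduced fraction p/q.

Start with 12.
12 + 1/(12/1) = 12 + 1/12 = 145/12
6 + 1/(145/12) = 6 + 12/145 = 882/145

882/145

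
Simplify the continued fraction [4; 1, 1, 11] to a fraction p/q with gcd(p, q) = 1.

104/23

Compute successive convergents:
a_0 = 4: 4/1
a_1 = 1: 5/1
a_2 = 1: 9/2
a_3 = 11: 104/23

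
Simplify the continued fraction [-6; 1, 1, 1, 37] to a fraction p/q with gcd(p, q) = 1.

a_0 = -6: -6/1
a_1 = 1: -5/1
a_2 = 1: -11/2
a_3 = 1: -16/3
a_4 = 37: -603/113

-603/113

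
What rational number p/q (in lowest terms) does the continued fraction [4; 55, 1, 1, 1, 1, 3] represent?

4022/1001

Compute successive convergents:
a_0 = 4: 4/1
a_1 = 55: 221/55
a_2 = 1: 225/56
a_3 = 1: 446/111
a_4 = 1: 671/167
a_5 = 1: 1117/278
a_6 = 3: 4022/1001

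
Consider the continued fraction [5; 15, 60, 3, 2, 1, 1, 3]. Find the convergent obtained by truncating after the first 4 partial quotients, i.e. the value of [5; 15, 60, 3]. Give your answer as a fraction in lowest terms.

13771/2718

a_0 = 5: 5/1
a_1 = 15: 76/15
a_2 = 60: 4565/901
a_3 = 3: 13771/2718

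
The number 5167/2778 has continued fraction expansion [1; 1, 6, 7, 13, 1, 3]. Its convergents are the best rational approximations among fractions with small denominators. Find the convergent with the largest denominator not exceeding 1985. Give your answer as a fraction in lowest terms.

List convergents until the denominator exceeds the bound:
a_0 = 1: 1/1  (≤ bound)
a_1 = 1: 2/1  (≤ bound)
a_2 = 6: 13/7  (≤ bound)
a_3 = 7: 93/50  (≤ bound)
a_4 = 13: 1222/657  (≤ bound)
a_5 = 1: 1315/707  (≤ bound)
a_6 = 3: 5167/2778  (> 1985, stop)

1315/707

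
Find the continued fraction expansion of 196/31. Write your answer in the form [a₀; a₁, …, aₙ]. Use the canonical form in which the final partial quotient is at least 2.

[6; 3, 10]

196 ÷ 31 → quotient 6, remainder 10
31 ÷ 10 → quotient 3, remainder 1
10 ÷ 1 → quotient 10, remainder 0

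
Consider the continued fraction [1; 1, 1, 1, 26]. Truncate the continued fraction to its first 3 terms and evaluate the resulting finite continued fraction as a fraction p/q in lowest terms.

3/2

Start with 1.
1 + 1/(1/1) = 1 + 1/1 = 2/1
1 + 1/(2/1) = 1 + 1/2 = 3/2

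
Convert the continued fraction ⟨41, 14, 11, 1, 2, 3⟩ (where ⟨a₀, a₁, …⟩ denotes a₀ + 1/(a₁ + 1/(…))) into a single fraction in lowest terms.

Use the convergent recurrence hₖ = aₖ·hₖ₋₁ + hₖ₋₂ (and likewise for the denominators kₖ):
a_0 = 41: 41/1
a_1 = 14: 575/14
a_2 = 11: 6366/155
a_3 = 1: 6941/169
a_4 = 2: 20248/493
a_5 = 3: 67685/1648

67685/1648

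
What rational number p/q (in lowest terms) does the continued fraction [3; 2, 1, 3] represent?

37/11

Start with 3.
1 + 1/(3/1) = 1 + 1/3 = 4/3
2 + 1/(4/3) = 2 + 3/4 = 11/4
3 + 1/(11/4) = 3 + 4/11 = 37/11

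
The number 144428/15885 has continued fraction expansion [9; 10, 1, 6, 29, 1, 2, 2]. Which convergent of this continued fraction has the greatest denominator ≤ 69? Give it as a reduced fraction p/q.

a_0 = 9: 9/1  (≤ bound)
a_1 = 10: 91/10  (≤ bound)
a_2 = 1: 100/11  (≤ bound)
a_3 = 6: 691/76  (> 69, stop)

100/11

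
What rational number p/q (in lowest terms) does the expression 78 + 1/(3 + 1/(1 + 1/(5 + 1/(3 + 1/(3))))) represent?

Start with 3.
3 + 1/(3/1) = 3 + 1/3 = 10/3
5 + 1/(10/3) = 5 + 3/10 = 53/10
1 + 1/(53/10) = 1 + 10/53 = 63/53
3 + 1/(63/53) = 3 + 53/63 = 242/63
78 + 1/(242/63) = 78 + 63/242 = 18939/242

18939/242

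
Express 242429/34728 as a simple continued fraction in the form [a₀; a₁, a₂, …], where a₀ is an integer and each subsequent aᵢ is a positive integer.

Repeatedly divide and take the remainder:
242429 = 6·34728 + 34061, so a_0 = 6
34728 = 1·34061 + 667, so a_1 = 1
34061 = 51·667 + 44, so a_2 = 51
667 = 15·44 + 7, so a_3 = 15
44 = 6·7 + 2, so a_4 = 6
7 = 3·2 + 1, so a_5 = 3
2 = 2·1 + 0, so a_6 = 2

[6; 1, 51, 15, 6, 3, 2]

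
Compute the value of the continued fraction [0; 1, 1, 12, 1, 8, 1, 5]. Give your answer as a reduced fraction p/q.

820/1581

Build up convergents one term at a time:
a_0 = 0: 0/1
a_1 = 1: 1/1
a_2 = 1: 1/2
a_3 = 12: 13/25
a_4 = 1: 14/27
a_5 = 8: 125/241
a_6 = 1: 139/268
a_7 = 5: 820/1581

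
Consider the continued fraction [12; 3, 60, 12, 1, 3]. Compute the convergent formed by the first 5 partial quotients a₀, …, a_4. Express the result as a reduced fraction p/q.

29053/2356

Collapse the nested fraction from the inside out:
Start with 1.
12 + 1/(1/1) = 12 + 1/1 = 13/1
60 + 1/(13/1) = 60 + 1/13 = 781/13
3 + 1/(781/13) = 3 + 13/781 = 2356/781
12 + 1/(2356/781) = 12 + 781/2356 = 29053/2356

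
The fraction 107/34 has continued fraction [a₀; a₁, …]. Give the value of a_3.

Repeatedly divide and take the remainder:
⌊107/34⌋ = 3, remainder 5
⌊34/5⌋ = 6, remainder 4
⌊5/4⌋ = 1, remainder 1
⌊4/1⌋ = 4, remainder 0

4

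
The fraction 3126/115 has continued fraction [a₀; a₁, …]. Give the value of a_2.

Repeatedly divide and take the remainder:
3126 ÷ 115 → quotient 27, remainder 21
115 ÷ 21 → quotient 5, remainder 10
21 ÷ 10 → quotient 2, remainder 1

2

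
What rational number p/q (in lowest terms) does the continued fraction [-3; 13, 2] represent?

Start with 2.
13 + 1/(2/1) = 13 + 1/2 = 27/2
-3 + 1/(27/2) = -3 + 2/27 = -79/27

-79/27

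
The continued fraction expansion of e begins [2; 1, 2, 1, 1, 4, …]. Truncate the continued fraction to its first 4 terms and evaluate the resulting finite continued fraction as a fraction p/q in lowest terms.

11/4

Work from the innermost term outward:
Start with 1.
2 + 1/(1/1) = 2 + 1/1 = 3/1
1 + 1/(3/1) = 1 + 1/3 = 4/3
2 + 1/(4/3) = 2 + 3/4 = 11/4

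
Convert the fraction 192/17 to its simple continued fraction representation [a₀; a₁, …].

[11; 3, 2, 2]

192 ÷ 17 → quotient 11, remainder 5
17 ÷ 5 → quotient 3, remainder 2
5 ÷ 2 → quotient 2, remainder 1
2 ÷ 1 → quotient 2, remainder 0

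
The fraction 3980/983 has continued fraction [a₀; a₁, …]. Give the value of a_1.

20

⌊3980/983⌋ = 4, remainder 48
⌊983/48⌋ = 20, remainder 23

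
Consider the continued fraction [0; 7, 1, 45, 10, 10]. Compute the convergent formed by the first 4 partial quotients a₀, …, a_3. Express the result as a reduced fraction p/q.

46/367

Collapse the nested fraction from the inside out:
Start with 45.
1 + 1/(45/1) = 1 + 1/45 = 46/45
7 + 1/(46/45) = 7 + 45/46 = 367/46
0 + 1/(367/46) = 0 + 46/367 = 46/367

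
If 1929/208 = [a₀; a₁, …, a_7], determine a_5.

5

Repeatedly divide and take the remainder:
1929 = 9·208 + 57, so a_0 = 9
208 = 3·57 + 37, so a_1 = 3
57 = 1·37 + 20, so a_2 = 1
37 = 1·20 + 17, so a_3 = 1
20 = 1·17 + 3, so a_4 = 1
17 = 5·3 + 2, so a_5 = 5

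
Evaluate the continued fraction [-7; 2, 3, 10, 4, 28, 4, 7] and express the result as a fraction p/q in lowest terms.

Collapse the nested fraction from the inside out:
Start with 7.
4 + 1/(7/1) = 4 + 1/7 = 29/7
28 + 1/(29/7) = 28 + 7/29 = 819/29
4 + 1/(819/29) = 4 + 29/819 = 3305/819
10 + 1/(3305/819) = 10 + 819/3305 = 33869/3305
3 + 1/(33869/3305) = 3 + 3305/33869 = 104912/33869
2 + 1/(104912/33869) = 2 + 33869/104912 = 243693/104912
-7 + 1/(243693/104912) = -7 + 104912/243693 = -1600939/243693

-1600939/243693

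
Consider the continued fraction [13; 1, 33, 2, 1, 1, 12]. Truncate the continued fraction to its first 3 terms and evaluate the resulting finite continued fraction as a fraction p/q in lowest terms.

475/34

Start with 33.
1 + 1/(33/1) = 1 + 1/33 = 34/33
13 + 1/(34/33) = 13 + 33/34 = 475/34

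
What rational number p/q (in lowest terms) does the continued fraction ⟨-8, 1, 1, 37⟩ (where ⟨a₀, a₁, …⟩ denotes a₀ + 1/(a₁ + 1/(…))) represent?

-562/75

a_0 = -8: -8/1
a_1 = 1: -7/1
a_2 = 1: -15/2
a_3 = 37: -562/75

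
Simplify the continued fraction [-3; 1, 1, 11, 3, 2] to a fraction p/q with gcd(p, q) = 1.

Start with 2.
3 + 1/(2/1) = 3 + 1/2 = 7/2
11 + 1/(7/2) = 11 + 2/7 = 79/7
1 + 1/(79/7) = 1 + 7/79 = 86/79
1 + 1/(86/79) = 1 + 79/86 = 165/86
-3 + 1/(165/86) = -3 + 86/165 = -409/165

-409/165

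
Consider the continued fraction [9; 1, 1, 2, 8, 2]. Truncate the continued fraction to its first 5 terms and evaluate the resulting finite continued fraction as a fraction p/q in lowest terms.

Build up convergents one term at a time:
a_0 = 9: 9/1
a_1 = 1: 10/1
a_2 = 1: 19/2
a_3 = 2: 48/5
a_4 = 8: 403/42

403/42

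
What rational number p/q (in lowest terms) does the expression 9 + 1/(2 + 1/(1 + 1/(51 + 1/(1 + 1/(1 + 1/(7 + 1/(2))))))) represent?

46780/5011

Start with 2.
7 + 1/(2/1) = 7 + 1/2 = 15/2
1 + 1/(15/2) = 1 + 2/15 = 17/15
1 + 1/(17/15) = 1 + 15/17 = 32/17
51 + 1/(32/17) = 51 + 17/32 = 1649/32
1 + 1/(1649/32) = 1 + 32/1649 = 1681/1649
2 + 1/(1681/1649) = 2 + 1649/1681 = 5011/1681
9 + 1/(5011/1681) = 9 + 1681/5011 = 46780/5011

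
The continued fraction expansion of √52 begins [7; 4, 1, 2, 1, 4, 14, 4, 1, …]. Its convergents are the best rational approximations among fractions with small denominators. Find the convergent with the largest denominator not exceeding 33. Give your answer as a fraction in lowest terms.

a_0 = 7: 7/1  (≤ bound)
a_1 = 4: 29/4  (≤ bound)
a_2 = 1: 36/5  (≤ bound)
a_3 = 2: 101/14  (≤ bound)
a_4 = 1: 137/19  (≤ bound)
a_5 = 4: 649/90  (> 33, stop)

137/19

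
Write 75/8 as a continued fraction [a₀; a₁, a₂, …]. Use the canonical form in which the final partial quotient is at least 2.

75 ÷ 8 → quotient 9, remainder 3
8 ÷ 3 → quotient 2, remainder 2
3 ÷ 2 → quotient 1, remainder 1
2 ÷ 1 → quotient 2, remainder 0

[9; 2, 1, 2]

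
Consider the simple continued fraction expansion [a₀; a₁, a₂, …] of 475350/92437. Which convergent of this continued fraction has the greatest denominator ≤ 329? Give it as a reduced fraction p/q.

a_0 = 5: 5/1  (≤ bound)
a_1 = 7: 36/7  (≤ bound)
a_2 = 46: 1661/323  (≤ bound)
a_3 = 1: 1697/330  (> 329, stop)

1661/323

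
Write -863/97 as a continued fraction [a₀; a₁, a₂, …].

[-9; 9, 1, 2, 3]

⌊-863/97⌋ = -9, remainder 10
⌊97/10⌋ = 9, remainder 7
⌊10/7⌋ = 1, remainder 3
⌊7/3⌋ = 2, remainder 1
⌊3/1⌋ = 3, remainder 0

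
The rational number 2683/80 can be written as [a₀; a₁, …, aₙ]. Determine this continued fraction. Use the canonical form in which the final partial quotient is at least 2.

Repeatedly divide and take the remainder:
2683 = 33·80 + 43, so a_0 = 33
80 = 1·43 + 37, so a_1 = 1
43 = 1·37 + 6, so a_2 = 1
37 = 6·6 + 1, so a_3 = 6
6 = 6·1 + 0, so a_4 = 6

[33; 1, 1, 6, 6]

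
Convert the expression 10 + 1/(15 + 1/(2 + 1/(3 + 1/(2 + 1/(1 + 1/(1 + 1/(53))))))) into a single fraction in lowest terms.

Compute successive convergents:
a_0 = 10: 10/1
a_1 = 15: 151/15
a_2 = 2: 312/31
a_3 = 3: 1087/108
a_4 = 2: 2486/247
a_5 = 1: 3573/355
a_6 = 1: 6059/602
a_7 = 53: 324700/32261

324700/32261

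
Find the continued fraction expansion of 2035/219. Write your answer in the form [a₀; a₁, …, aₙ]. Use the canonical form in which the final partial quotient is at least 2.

[9; 3, 2, 2, 1, 2, 3]

2035 = 9·219 + 64, so a_0 = 9
219 = 3·64 + 27, so a_1 = 3
64 = 2·27 + 10, so a_2 = 2
27 = 2·10 + 7, so a_3 = 2
10 = 1·7 + 3, so a_4 = 1
7 = 2·3 + 1, so a_5 = 2
3 = 3·1 + 0, so a_6 = 3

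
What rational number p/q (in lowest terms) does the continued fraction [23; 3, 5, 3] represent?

1189/51

a_0 = 23: 23/1
a_1 = 3: 70/3
a_2 = 5: 373/16
a_3 = 3: 1189/51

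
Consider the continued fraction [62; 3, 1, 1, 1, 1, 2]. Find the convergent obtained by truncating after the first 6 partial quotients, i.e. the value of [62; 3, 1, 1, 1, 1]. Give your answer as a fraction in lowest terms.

1121/18

Start with 1.
1 + 1/(1/1) = 1 + 1/1 = 2/1
1 + 1/(2/1) = 1 + 1/2 = 3/2
1 + 1/(3/2) = 1 + 2/3 = 5/3
3 + 1/(5/3) = 3 + 3/5 = 18/5
62 + 1/(18/5) = 62 + 5/18 = 1121/18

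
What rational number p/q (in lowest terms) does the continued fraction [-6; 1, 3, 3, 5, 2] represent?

-790/151

Start with 2.
5 + 1/(2/1) = 5 + 1/2 = 11/2
3 + 1/(11/2) = 3 + 2/11 = 35/11
3 + 1/(35/11) = 3 + 11/35 = 116/35
1 + 1/(116/35) = 1 + 35/116 = 151/116
-6 + 1/(151/116) = -6 + 116/151 = -790/151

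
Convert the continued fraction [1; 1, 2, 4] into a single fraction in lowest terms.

22/13

Start with 4.
2 + 1/(4/1) = 2 + 1/4 = 9/4
1 + 1/(9/4) = 1 + 4/9 = 13/9
1 + 1/(13/9) = 1 + 9/13 = 22/13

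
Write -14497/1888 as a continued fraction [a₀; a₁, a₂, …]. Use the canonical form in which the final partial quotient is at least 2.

-14497 = -8·1888 + 607, so a_0 = -8
1888 = 3·607 + 67, so a_1 = 3
607 = 9·67 + 4, so a_2 = 9
67 = 16·4 + 3, so a_3 = 16
4 = 1·3 + 1, so a_4 = 1
3 = 3·1 + 0, so a_5 = 3

[-8; 3, 9, 16, 1, 3]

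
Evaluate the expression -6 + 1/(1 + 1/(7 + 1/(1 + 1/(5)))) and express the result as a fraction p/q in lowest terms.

-271/53

a_0 = -6: -6/1
a_1 = 1: -5/1
a_2 = 7: -41/8
a_3 = 1: -46/9
a_4 = 5: -271/53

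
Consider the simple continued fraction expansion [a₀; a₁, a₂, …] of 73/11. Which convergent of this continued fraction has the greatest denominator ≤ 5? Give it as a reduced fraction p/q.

a_0 = 6: 6/1  (≤ bound)
a_1 = 1: 7/1  (≤ bound)
a_2 = 1: 13/2  (≤ bound)
a_3 = 1: 20/3  (≤ bound)
a_4 = 3: 73/11  (> 5, stop)

20/3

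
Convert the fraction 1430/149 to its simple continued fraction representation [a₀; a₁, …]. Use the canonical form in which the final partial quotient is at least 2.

[9; 1, 1, 2, 14, 2]

Apply division with remainder until the remainder is 0:
1430 ÷ 149 → quotient 9, remainder 89
149 ÷ 89 → quotient 1, remainder 60
89 ÷ 60 → quotient 1, remainder 29
60 ÷ 29 → quotient 2, remainder 2
29 ÷ 2 → quotient 14, remainder 1
2 ÷ 1 → quotient 2, remainder 0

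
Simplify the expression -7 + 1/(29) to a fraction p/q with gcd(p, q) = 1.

Starting at the tail and folding back:
Start with 29.
-7 + 1/(29/1) = -7 + 1/29 = -202/29

-202/29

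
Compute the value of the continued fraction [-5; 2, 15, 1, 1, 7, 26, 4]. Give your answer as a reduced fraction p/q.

-229216/50761

Work from the innermost term outward:
Start with 4.
26 + 1/(4/1) = 26 + 1/4 = 105/4
7 + 1/(105/4) = 7 + 4/105 = 739/105
1 + 1/(739/105) = 1 + 105/739 = 844/739
1 + 1/(844/739) = 1 + 739/844 = 1583/844
15 + 1/(1583/844) = 15 + 844/1583 = 24589/1583
2 + 1/(24589/1583) = 2 + 1583/24589 = 50761/24589
-5 + 1/(50761/24589) = -5 + 24589/50761 = -229216/50761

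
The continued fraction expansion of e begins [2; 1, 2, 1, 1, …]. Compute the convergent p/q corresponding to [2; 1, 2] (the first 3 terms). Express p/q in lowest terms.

a_0 = 2: 2/1
a_1 = 1: 3/1
a_2 = 2: 8/3

8/3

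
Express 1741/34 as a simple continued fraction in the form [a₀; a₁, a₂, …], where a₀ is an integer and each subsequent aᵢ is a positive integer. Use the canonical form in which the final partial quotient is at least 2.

[51; 4, 1, 6]

Repeatedly divide and take the remainder:
1741 = 51·34 + 7, so a_0 = 51
34 = 4·7 + 6, so a_1 = 4
7 = 1·6 + 1, so a_2 = 1
6 = 6·1 + 0, so a_3 = 6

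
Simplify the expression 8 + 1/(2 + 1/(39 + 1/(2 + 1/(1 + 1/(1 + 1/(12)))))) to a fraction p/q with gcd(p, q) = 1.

42698/5027

Start with 12.
1 + 1/(12/1) = 1 + 1/12 = 13/12
1 + 1/(13/12) = 1 + 12/13 = 25/13
2 + 1/(25/13) = 2 + 13/25 = 63/25
39 + 1/(63/25) = 39 + 25/63 = 2482/63
2 + 1/(2482/63) = 2 + 63/2482 = 5027/2482
8 + 1/(5027/2482) = 8 + 2482/5027 = 42698/5027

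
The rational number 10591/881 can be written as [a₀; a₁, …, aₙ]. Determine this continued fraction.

10591 = 12·881 + 19, so a_0 = 12
881 = 46·19 + 7, so a_1 = 46
19 = 2·7 + 5, so a_2 = 2
7 = 1·5 + 2, so a_3 = 1
5 = 2·2 + 1, so a_4 = 2
2 = 2·1 + 0, so a_5 = 2

[12; 46, 2, 1, 2, 2]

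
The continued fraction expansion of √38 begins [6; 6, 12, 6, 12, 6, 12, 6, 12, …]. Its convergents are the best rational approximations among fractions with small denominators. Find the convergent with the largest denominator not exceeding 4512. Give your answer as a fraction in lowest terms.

List convergents until the denominator exceeds the bound:
a_0 = 6: 6/1  (≤ bound)
a_1 = 6: 37/6  (≤ bound)
a_2 = 12: 450/73  (≤ bound)
a_3 = 6: 2737/444  (≤ bound)
a_4 = 12: 33294/5401  (> 4512, stop)

2737/444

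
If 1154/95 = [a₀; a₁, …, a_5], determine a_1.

Repeatedly divide and take the remainder:
⌊1154/95⌋ = 12, remainder 14
⌊95/14⌋ = 6, remainder 11

6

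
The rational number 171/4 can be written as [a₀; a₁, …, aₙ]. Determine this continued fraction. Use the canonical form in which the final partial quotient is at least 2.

[42; 1, 3]

⌊171/4⌋ = 42, remainder 3
⌊4/3⌋ = 1, remainder 1
⌊3/1⌋ = 3, remainder 0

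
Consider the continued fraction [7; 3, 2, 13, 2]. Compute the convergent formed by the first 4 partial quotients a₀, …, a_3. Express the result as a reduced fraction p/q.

685/94

Compute successive convergents:
a_0 = 7: 7/1
a_1 = 3: 22/3
a_2 = 2: 51/7
a_3 = 13: 685/94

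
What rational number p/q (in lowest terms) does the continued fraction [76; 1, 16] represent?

1308/17

Starting at the tail and folding back:
Start with 16.
1 + 1/(16/1) = 1 + 1/16 = 17/16
76 + 1/(17/16) = 76 + 16/17 = 1308/17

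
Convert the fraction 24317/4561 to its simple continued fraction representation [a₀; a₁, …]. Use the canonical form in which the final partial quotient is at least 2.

[5; 3, 60, 2, 12]

24317 = 5·4561 + 1512, so a_0 = 5
4561 = 3·1512 + 25, so a_1 = 3
1512 = 60·25 + 12, so a_2 = 60
25 = 2·12 + 1, so a_3 = 2
12 = 12·1 + 0, so a_4 = 12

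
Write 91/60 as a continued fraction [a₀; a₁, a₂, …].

[1; 1, 1, 14, 2]

91 = 1·60 + 31, so a_0 = 1
60 = 1·31 + 29, so a_1 = 1
31 = 1·29 + 2, so a_2 = 1
29 = 14·2 + 1, so a_3 = 14
2 = 2·1 + 0, so a_4 = 2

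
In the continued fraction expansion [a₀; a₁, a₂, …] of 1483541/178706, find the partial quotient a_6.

1483541 ÷ 178706 → quotient 8, remainder 53893
178706 ÷ 53893 → quotient 3, remainder 17027
53893 ÷ 17027 → quotient 3, remainder 2812
17027 ÷ 2812 → quotient 6, remainder 155
2812 ÷ 155 → quotient 18, remainder 22
155 ÷ 22 → quotient 7, remainder 1
22 ÷ 1 → quotient 22, remainder 0

22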